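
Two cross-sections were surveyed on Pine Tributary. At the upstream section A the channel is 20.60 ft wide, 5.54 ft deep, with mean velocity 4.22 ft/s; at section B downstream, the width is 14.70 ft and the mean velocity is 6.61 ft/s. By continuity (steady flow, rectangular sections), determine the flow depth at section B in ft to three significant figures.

4.96 ft

Q = A₁V₁ = (20.60×5.54) × 4.22 = 481.6 ft³/s
d₂ = Q/(b₂ V₂) = 481.6/(14.70×6.61) = 4.956 ft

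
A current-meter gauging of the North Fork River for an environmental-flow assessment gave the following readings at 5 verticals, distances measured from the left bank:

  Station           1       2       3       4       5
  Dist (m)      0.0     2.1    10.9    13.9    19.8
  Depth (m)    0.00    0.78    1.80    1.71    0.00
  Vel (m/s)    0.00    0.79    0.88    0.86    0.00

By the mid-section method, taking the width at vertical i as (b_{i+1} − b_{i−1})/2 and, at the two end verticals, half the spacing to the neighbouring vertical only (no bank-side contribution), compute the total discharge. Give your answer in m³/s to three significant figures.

w_2 = (10.9 − 0.0)/2 = 5.45 m; q_2 = 0.79 × 0.78 × 5.45 = 3.358 m³/s
w_3 = (13.9 − 2.1)/2 = 5.9 m; q_3 = 0.88 × 1.80 × 5.9 = 9.346 m³/s
w_4 = (19.8 − 10.9)/2 = 4.45 m; q_4 = 0.86 × 1.71 × 4.45 = 6.544 m³/s
Stations 1, 5 contribute zero (depth or velocity is 0).
Q = Σ qᵢ = 19.25 m³/s

19.2 m³/s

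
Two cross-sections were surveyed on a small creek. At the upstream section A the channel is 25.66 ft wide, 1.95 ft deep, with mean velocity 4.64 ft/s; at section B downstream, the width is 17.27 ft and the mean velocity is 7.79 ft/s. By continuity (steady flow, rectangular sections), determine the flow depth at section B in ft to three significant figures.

Q = A₁V₁ = (25.66×1.95) × 4.64 = 232.2 ft³/s
d₂ = Q/(b₂ V₂) = 232.2/(17.27×7.79) = 1.726 ft

1.73 ft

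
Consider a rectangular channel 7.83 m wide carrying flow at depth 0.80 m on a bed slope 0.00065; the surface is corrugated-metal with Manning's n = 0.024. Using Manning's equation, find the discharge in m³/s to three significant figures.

A = b·y = 7.83 × 0.80 = 6.264 m²
P = b + 2y = 7.83 + 2×0.80 = 9.430 m
R = A/P = 6.264/9.430 = 0.6643 m
Q = (1/n)·A·R^(2/3)·S^(1/2) = (1/0.024) × 6.264 × 0.6643^(2/3) × 0.00065^(1/2) = 5.066 m³/s

5.07 m³/s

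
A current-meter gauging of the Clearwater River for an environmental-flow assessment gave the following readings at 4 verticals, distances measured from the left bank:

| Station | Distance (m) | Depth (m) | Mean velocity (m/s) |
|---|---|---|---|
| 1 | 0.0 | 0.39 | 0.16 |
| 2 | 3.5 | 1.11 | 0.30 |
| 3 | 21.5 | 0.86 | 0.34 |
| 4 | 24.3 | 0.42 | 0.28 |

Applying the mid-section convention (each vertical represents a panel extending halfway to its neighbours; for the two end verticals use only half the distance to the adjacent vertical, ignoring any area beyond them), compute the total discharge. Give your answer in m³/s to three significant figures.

w_1 = (3.5 − 0.0)/2 = 1.75 m; q_1 = 0.16 × 0.39 × 1.75 = 0.1092 m³/s
w_2 = (21.5 − 0.0)/2 = 10.75 m; q_2 = 0.30 × 1.11 × 10.75 = 3.580 m³/s
w_3 = (24.3 − 3.5)/2 = 10.4 m; q_3 = 0.34 × 0.86 × 10.4 = 3.041 m³/s
w_4 = (24.3 − 21.5)/2 = 1.4 m; q_4 = 0.28 × 0.42 × 1.4 = 0.1646 m³/s
Q = Σ qᵢ = 6.895 m³/s

6.89 m³/s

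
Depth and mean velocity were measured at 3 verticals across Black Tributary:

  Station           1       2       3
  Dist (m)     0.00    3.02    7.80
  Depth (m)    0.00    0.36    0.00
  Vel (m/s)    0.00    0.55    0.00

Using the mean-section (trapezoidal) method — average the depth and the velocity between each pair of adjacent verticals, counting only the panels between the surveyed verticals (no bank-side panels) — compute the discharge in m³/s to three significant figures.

Panel 1-2: Δb = 3.02 m, d̄ = (0.00+0.36)/2 = 0.18, v̄ = (0.00+0.55)/2 = 0.275 → q = 3.02×0.18×0.275 = 0.1495 m³/s
Panel 2-3: Δb = 4.78 m, d̄ = (0.36+0.00)/2 = 0.18, v̄ = (0.55+0.00)/2 = 0.275 → q = 4.78×0.18×0.275 = 0.2366 m³/s
Q = Σ q = 0.3861 m³/s

0.386 m³/s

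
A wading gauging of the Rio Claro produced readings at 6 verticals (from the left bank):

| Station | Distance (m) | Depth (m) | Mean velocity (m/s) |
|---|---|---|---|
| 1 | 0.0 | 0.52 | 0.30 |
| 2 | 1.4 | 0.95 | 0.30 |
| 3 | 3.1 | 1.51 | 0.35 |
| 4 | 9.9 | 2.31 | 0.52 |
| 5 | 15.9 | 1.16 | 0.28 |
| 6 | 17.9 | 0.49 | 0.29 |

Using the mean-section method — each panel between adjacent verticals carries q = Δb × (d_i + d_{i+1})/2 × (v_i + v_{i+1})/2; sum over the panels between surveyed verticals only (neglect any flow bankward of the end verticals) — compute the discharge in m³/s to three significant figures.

11.3 m³/s

Panel 1-2: Δb = 1.4 m, d̄ = (0.52+0.95)/2 = 0.735, v̄ = (0.30+0.30)/2 = 0.3 → q = 1.4×0.735×0.3 = 0.3087 m³/s
Panel 2-3: Δb = 1.7 m, d̄ = (0.95+1.51)/2 = 1.23, v̄ = (0.30+0.35)/2 = 0.325 → q = 1.7×1.23×0.325 = 0.6796 m³/s
Panel 3-4: Δb = 6.8 m, d̄ = (1.51+2.31)/2 = 1.91, v̄ = (0.35+0.52)/2 = 0.435 → q = 6.8×1.91×0.435 = 5.650 m³/s
Panel 4-5: Δb = 6 m, d̄ = (2.31+1.16)/2 = 1.735, v̄ = (0.52+0.28)/2 = 0.4 → q = 6×1.735×0.4 = 4.164 m³/s
Panel 5-6: Δb = 2 m, d̄ = (1.16+0.49)/2 = 0.825, v̄ = (0.28+0.29)/2 = 0.285 → q = 2×0.825×0.285 = 0.4703 m³/s
Q = Σ q = 11.27 m³/s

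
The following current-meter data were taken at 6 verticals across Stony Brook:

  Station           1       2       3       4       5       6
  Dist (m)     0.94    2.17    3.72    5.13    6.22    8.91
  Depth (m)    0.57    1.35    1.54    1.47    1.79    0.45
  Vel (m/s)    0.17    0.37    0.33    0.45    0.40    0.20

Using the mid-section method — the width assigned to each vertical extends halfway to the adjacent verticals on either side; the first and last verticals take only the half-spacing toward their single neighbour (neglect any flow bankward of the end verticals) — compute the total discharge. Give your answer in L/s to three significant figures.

3810 L/s

w_1 = (2.17 − 0.94)/2 = 0.615 m; q_1 = 0.17 × 0.57 × 0.615 = 0.05959 m³/s
w_2 = (3.72 − 0.94)/2 = 1.39 m; q_2 = 0.37 × 1.35 × 1.39 = 0.6943 m³/s
w_3 = (5.13 − 2.17)/2 = 1.48 m; q_3 = 0.33 × 1.54 × 1.48 = 0.7521 m³/s
w_4 = (6.22 − 3.72)/2 = 1.25 m; q_4 = 0.45 × 1.47 × 1.25 = 0.8269 m³/s
w_5 = (8.91 − 5.13)/2 = 1.89 m; q_5 = 0.40 × 1.79 × 1.89 = 1.353 m³/s
w_6 = (8.91 − 6.22)/2 = 1.345 m; q_6 = 0.20 × 0.45 × 1.345 = 0.1211 m³/s
Q = Σ qᵢ = 3.807 m³/s
= 3.807 × 1000 = 3807 L/s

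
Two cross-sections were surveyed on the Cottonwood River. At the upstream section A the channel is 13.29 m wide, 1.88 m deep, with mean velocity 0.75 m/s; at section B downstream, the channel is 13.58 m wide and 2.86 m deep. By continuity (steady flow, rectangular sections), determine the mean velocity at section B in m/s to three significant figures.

0.482 m/s

Q = A₁V₁ = (13.29×1.88) × 0.75 = 18.74 m³/s
A₂ = 13.58 × 2.86 = 38.84 m²
V₂ = Q/A₂ = 18.74/38.84 = 0.4825 m/s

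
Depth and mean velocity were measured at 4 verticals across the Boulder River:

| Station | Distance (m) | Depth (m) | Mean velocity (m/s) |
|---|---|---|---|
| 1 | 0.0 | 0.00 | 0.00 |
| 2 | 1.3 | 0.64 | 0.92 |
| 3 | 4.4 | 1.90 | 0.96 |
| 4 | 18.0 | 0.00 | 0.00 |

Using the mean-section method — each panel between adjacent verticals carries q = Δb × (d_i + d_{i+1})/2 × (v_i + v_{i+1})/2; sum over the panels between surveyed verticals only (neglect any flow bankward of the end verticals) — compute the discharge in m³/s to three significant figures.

10.1 m³/s

Panel 1-2: Δb = 1.3 m, d̄ = (0.00+0.64)/2 = 0.32, v̄ = (0.00+0.92)/2 = 0.46 → q = 1.3×0.32×0.46 = 0.1914 m³/s
Panel 2-3: Δb = 3.1 m, d̄ = (0.64+1.90)/2 = 1.27, v̄ = (0.92+0.96)/2 = 0.94 → q = 3.1×1.27×0.94 = 3.701 m³/s
Panel 3-4: Δb = 13.6 m, d̄ = (1.90+0.00)/2 = 0.95, v̄ = (0.96+0.00)/2 = 0.48 → q = 13.6×0.95×0.48 = 6.202 m³/s
Q = Σ q = 10.09 m³/s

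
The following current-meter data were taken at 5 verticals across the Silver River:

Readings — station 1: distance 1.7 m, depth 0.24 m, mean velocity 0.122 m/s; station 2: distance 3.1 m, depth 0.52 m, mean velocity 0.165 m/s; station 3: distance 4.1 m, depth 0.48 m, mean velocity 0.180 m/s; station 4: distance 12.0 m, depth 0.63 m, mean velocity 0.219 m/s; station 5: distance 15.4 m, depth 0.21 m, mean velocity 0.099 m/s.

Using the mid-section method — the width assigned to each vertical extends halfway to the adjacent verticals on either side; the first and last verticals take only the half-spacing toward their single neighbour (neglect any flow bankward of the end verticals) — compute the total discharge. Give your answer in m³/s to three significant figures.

1.32 m³/s

w_1 = (3.1 − 1.7)/2 = 0.7 m; q_1 = 0.122 × 0.24 × 0.7 = 0.02050 m³/s
w_2 = (4.1 − 1.7)/2 = 1.2 m; q_2 = 0.165 × 0.52 × 1.2 = 0.1030 m³/s
w_3 = (12.0 − 3.1)/2 = 4.45 m; q_3 = 0.180 × 0.48 × 4.45 = 0.3845 m³/s
w_4 = (15.4 − 4.1)/2 = 5.65 m; q_4 = 0.219 × 0.63 × 5.65 = 0.7795 m³/s
w_5 = (15.4 − 12.0)/2 = 1.7 m; q_5 = 0.099 × 0.21 × 1.7 = 0.03534 m³/s
Q = Σ qᵢ = 1.323 m³/s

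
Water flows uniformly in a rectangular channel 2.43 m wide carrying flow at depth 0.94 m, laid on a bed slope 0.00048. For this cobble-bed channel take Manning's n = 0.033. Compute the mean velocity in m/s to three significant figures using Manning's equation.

A = b·y = 2.43 × 0.94 = 2.284 m²
P = b + 2y = 2.43 + 2×0.94 = 4.310 m
R = A/P = 2.284/4.310 = 0.5300 m
Q = (1/n)·A·R^(2/3)·S^(1/2) = (1/0.033) × 2.284 × 0.5300^(2/3) × 0.00048^(1/2) = 0.9931 m³/s
V = Q/A = 0.9931/2.284 = 0.4348 m/s

0.435 m/s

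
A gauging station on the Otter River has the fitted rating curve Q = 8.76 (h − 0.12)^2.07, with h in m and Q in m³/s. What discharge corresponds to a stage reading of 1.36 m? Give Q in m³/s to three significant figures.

13.7 m³/s

Q = 8.76 × (1.36 − 0.12)^2.07 = 8.76 × 1.24^2.07 = 13.67 m³/s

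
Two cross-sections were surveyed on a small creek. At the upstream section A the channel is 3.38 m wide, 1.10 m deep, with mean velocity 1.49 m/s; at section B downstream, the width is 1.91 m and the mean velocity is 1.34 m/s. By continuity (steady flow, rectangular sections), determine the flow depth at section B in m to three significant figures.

Q = A₁V₁ = (3.38×1.10) × 1.49 = 5.540 m³/s
d₂ = Q/(b₂ V₂) = 5.540/(1.91×1.34) = 2.164 m

2.16 m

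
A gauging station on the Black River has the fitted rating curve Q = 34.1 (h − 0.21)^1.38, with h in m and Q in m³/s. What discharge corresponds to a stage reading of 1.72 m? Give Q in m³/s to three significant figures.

60.2 m³/s

Q = 34.1 × (1.72 − 0.21)^1.38 = 34.1 × 1.51^1.38 = 60.22 m³/s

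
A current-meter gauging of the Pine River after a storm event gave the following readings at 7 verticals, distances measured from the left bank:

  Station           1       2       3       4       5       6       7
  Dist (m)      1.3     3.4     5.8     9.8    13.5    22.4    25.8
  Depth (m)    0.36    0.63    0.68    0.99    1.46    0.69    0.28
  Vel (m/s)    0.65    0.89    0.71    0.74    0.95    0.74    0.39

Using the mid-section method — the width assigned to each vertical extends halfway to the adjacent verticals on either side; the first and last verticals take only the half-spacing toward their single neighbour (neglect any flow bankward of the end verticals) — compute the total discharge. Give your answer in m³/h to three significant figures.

w_1 = (3.4 − 1.3)/2 = 1.05 m; q_1 = 0.65 × 0.36 × 1.05 = 0.2457 m³/s
w_2 = (5.8 − 1.3)/2 = 2.25 m; q_2 = 0.89 × 0.63 × 2.25 = 1.262 m³/s
w_3 = (9.8 − 3.4)/2 = 3.2 m; q_3 = 0.71 × 0.68 × 3.2 = 1.545 m³/s
w_4 = (13.5 − 5.8)/2 = 3.85 m; q_4 = 0.74 × 0.99 × 3.85 = 2.821 m³/s
w_5 = (22.4 − 9.8)/2 = 6.3 m; q_5 = 0.95 × 1.46 × 6.3 = 8.738 m³/s
w_6 = (25.8 − 13.5)/2 = 6.15 m; q_6 = 0.74 × 0.69 × 6.15 = 3.140 m³/s
w_7 = (25.8 − 22.4)/2 = 1.7 m; q_7 = 0.39 × 0.28 × 1.7 = 0.1856 m³/s
Q = Σ qᵢ = 17.94 m³/s
= 17.94 × 3600 = 64570 m³/h

64600 m³/h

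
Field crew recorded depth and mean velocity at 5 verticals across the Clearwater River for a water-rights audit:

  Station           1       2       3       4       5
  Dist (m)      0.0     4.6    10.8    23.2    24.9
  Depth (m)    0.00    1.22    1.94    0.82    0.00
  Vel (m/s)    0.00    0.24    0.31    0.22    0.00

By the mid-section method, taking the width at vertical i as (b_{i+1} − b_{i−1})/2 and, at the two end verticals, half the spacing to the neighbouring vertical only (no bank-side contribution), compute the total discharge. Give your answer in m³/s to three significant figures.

w_2 = (10.8 − 0.0)/2 = 5.4 m; q_2 = 0.24 × 1.22 × 5.4 = 1.581 m³/s
w_3 = (23.2 − 4.6)/2 = 9.3 m; q_3 = 0.31 × 1.94 × 9.3 = 5.593 m³/s
w_4 = (24.9 − 10.8)/2 = 7.05 m; q_4 = 0.22 × 0.82 × 7.05 = 1.272 m³/s
Stations 1, 5 contribute zero (depth or velocity is 0).
Q = Σ qᵢ = 8.446 m³/s

8.45 m³/s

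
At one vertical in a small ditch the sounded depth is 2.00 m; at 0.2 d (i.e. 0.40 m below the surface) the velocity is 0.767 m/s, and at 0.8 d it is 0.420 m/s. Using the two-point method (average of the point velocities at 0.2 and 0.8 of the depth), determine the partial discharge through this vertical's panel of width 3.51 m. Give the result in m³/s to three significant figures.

4.17 m³/s

v̄ = (0.767 + 0.420) / 2 = 0.5935 m/s
q = v̄ × d × w = 0.5935 × 2.00 × 3.51 = 4.166 m³/s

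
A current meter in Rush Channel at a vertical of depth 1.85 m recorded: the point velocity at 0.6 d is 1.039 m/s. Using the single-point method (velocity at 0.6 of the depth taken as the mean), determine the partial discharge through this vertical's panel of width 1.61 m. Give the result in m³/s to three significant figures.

v̄ = v₀.₆ = 1.039 m/s
q = v̄ × d × w = 1.039 × 1.85 × 1.61 = 3.095 m³/s

3.09 m³/s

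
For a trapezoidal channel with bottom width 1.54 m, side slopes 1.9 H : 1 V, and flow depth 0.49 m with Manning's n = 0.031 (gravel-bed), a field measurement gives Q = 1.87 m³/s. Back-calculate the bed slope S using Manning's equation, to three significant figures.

0.00996

A = (b + z·y)·y = (1.54 + 1.9×0.49)×0.49 = 1.211 m²
P = b + 2y√(1+z²) = 1.54 + 2×0.49×√(1+1.9²) = 3.644 m
R = A/P = 1.211/3.644 = 0.3323 m
S = (Q·n / (1·A·R^(2/3)))² = (1.87×0.031 / (1×1.211×0.4797))² = 0.009961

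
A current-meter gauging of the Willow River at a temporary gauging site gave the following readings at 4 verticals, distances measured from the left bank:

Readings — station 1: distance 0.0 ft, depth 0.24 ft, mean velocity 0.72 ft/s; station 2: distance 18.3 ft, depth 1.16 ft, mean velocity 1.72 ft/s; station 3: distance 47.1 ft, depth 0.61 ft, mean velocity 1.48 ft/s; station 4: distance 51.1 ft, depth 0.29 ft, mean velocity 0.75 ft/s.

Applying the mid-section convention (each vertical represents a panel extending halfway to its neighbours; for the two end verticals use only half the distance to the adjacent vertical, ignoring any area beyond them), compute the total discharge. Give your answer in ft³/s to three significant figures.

63.8 ft³/s

w_1 = (18.3 − 0.0)/2 = 9.15 ft; q_1 = 0.72 × 0.24 × 9.15 = 1.581 ft³/s
w_2 = (47.1 − 0.0)/2 = 23.55 ft; q_2 = 1.72 × 1.16 × 23.55 = 46.99 ft³/s
w_3 = (51.1 − 18.3)/2 = 16.4 ft; q_3 = 1.48 × 0.61 × 16.4 = 14.81 ft³/s
w_4 = (51.1 − 47.1)/2 = 2 ft; q_4 = 0.75 × 0.29 × 2 = 0.4350 ft³/s
Q = Σ qᵢ = 63.81 ft³/s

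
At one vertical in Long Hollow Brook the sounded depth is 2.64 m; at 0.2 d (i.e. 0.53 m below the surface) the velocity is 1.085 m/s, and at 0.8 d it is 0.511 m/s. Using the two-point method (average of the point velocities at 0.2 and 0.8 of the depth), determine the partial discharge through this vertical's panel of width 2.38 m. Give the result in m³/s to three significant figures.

v̄ = (1.085 + 0.511) / 2 = 0.7980 m/s
q = v̄ × d × w = 0.7980 × 2.64 × 2.38 = 5.014 m³/s

5.01 m³/s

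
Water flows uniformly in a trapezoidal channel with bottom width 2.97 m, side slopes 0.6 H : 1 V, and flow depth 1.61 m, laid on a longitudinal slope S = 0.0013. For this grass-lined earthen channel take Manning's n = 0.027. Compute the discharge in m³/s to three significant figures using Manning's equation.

8.13 m³/s

A = (b + z·y)·y = (2.97 + 0.6×1.61)×1.61 = 6.337 m²
P = b + 2y√(1+z²) = 2.97 + 2×1.61×√(1+0.6²) = 6.725 m
R = A/P = 6.337/6.725 = 0.9423 m
Q = (1/n)·A·R^(2/3)·S^(1/2) = (1/0.027) × 6.337 × 0.9423^(2/3) × 0.0013^(1/2) = 8.133 m³/s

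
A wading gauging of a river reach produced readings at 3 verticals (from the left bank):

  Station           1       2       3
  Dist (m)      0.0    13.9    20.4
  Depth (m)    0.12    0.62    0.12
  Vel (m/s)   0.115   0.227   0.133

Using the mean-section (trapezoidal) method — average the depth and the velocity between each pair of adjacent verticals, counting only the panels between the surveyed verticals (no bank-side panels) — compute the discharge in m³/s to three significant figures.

Panel 1-2: Δb = 13.9 m, d̄ = (0.12+0.62)/2 = 0.37, v̄ = (0.115+0.227)/2 = 0.171 → q = 13.9×0.37×0.171 = 0.8795 m³/s
Panel 2-3: Δb = 6.5 m, d̄ = (0.62+0.12)/2 = 0.37, v̄ = (0.227+0.133)/2 = 0.18 → q = 6.5×0.37×0.18 = 0.4329 m³/s
Q = Σ q = 1.312 m³/s

1.31 m³/s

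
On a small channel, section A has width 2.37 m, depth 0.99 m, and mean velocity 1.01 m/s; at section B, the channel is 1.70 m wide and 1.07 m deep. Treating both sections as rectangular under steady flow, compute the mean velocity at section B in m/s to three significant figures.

Q = A₁V₁ = (2.37×0.99) × 1.01 = 2.370 m³/s
A₂ = 1.70 × 1.07 = 1.819 m²
V₂ = Q/A₂ = 2.370/1.819 = 1.303 m/s

1.30 m/s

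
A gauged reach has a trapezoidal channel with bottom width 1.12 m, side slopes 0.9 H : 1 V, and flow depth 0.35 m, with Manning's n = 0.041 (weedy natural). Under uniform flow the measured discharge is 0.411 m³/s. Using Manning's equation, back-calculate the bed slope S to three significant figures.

A = (b + z·y)·y = (1.12 + 0.9×0.35)×0.35 = 0.5023 m²
P = b + 2y√(1+z²) = 1.12 + 2×0.35×√(1+0.9²) = 2.062 m
R = A/P = 0.5023/2.062 = 0.2436 m
S = (Q·n / (1·A·R^(2/3)))² = (0.411×0.041 / (1×0.5023×0.3901))² = 0.007399

0.00740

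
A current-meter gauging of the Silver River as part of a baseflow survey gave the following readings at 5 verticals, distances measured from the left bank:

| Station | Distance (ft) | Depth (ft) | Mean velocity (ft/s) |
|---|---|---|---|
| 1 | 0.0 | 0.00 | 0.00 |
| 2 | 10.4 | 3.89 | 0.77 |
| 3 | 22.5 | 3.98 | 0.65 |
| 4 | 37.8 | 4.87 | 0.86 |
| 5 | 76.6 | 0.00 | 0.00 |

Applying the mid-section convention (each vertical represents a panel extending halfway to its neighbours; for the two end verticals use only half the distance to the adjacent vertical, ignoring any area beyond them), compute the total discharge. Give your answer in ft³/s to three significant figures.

182 ft³/s

w_2 = (22.5 − 0.0)/2 = 11.25 ft; q_2 = 0.77 × 3.89 × 11.25 = 33.70 ft³/s
w_3 = (37.8 − 10.4)/2 = 13.7 ft; q_3 = 0.65 × 3.98 × 13.7 = 35.44 ft³/s
w_4 = (76.6 − 22.5)/2 = 27.05 ft; q_4 = 0.86 × 4.87 × 27.05 = 113.3 ft³/s
Stations 1, 5 contribute zero (depth or velocity is 0).
Q = Σ qᵢ = 182.4 ft³/s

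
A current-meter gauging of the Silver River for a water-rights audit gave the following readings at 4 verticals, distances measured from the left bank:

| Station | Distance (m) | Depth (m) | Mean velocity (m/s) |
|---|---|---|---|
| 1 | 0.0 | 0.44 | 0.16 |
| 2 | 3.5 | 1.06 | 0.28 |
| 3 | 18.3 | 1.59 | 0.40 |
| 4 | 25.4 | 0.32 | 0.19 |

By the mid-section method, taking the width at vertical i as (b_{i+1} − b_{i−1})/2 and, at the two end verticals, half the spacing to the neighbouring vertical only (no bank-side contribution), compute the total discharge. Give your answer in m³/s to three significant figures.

10.0 m³/s

w_1 = (3.5 − 0.0)/2 = 1.75 m; q_1 = 0.16 × 0.44 × 1.75 = 0.1232 m³/s
w_2 = (18.3 − 0.0)/2 = 9.15 m; q_2 = 0.28 × 1.06 × 9.15 = 2.716 m³/s
w_3 = (25.4 − 3.5)/2 = 10.95 m; q_3 = 0.40 × 1.59 × 10.95 = 6.964 m³/s
w_4 = (25.4 − 18.3)/2 = 3.55 m; q_4 = 0.19 × 0.32 × 3.55 = 0.2158 m³/s
Q = Σ qᵢ = 10.02 m³/s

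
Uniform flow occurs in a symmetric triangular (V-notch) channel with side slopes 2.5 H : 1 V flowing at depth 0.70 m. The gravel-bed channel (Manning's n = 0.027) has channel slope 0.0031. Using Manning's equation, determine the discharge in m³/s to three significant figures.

A = z·y² = 2.5×0.70² = 1.225 m²
P = 2y√(1+z²) = 2×0.70×√(1+2.5²) = 3.770 m
R = A/P = 1.225/3.770 = 0.3250 m
Q = (1/n)·A·R^(2/3)·S^(1/2) = (1/0.027) × 1.225 × 0.3250^(2/3) × 0.0031^(1/2) = 1.194 m³/s

1.19 m³/s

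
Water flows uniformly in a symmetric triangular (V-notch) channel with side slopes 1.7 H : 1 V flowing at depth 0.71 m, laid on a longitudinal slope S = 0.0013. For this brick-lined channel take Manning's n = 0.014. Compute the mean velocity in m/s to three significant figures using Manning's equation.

1.17 m/s

A = z·y² = 1.7×0.71² = 0.8570 m²
P = 2y√(1+z²) = 2×0.71×√(1+1.7²) = 2.801 m
R = A/P = 0.8570/2.801 = 0.3060 m
Q = (1/n)·A·R^(2/3)·S^(1/2) = (1/0.014) × 0.8570 × 0.3060^(2/3) × 0.0013^(1/2) = 1.002 m³/s
V = Q/A = 1.002/0.8570 = 1.169 m/s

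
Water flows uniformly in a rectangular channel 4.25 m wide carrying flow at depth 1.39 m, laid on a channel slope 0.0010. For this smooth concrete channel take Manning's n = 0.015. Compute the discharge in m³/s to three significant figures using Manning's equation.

A = b·y = 4.25 × 1.39 = 5.908 m²
P = b + 2y = 4.25 + 2×1.39 = 7.030 m
R = A/P = 5.908/7.030 = 0.8403 m
Q = (1/n)·A·R^(2/3)·S^(1/2) = (1/0.015) × 5.908 × 0.8403^(2/3) × 0.0010^(1/2) = 11.09 m³/s

11.1 m³/s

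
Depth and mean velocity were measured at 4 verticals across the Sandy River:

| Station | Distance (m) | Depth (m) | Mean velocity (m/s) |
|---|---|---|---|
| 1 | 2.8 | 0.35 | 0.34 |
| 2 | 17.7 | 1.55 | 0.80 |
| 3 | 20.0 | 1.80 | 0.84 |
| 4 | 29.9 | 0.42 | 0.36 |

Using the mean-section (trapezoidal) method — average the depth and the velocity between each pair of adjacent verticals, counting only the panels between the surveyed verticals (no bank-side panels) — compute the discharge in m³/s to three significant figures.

Panel 1-2: Δb = 14.9 m, d̄ = (0.35+1.55)/2 = 0.95, v̄ = (0.34+0.80)/2 = 0.57 → q = 14.9×0.95×0.57 = 8.068 m³/s
Panel 2-3: Δb = 2.3 m, d̄ = (1.55+1.80)/2 = 1.675, v̄ = (0.80+0.84)/2 = 0.82 → q = 2.3×1.675×0.82 = 3.159 m³/s
Panel 3-4: Δb = 9.9 m, d̄ = (1.80+0.42)/2 = 1.11, v̄ = (0.84+0.36)/2 = 0.6 → q = 9.9×1.11×0.6 = 6.593 m³/s
Q = Σ q = 17.82 m³/s

17.8 m³/s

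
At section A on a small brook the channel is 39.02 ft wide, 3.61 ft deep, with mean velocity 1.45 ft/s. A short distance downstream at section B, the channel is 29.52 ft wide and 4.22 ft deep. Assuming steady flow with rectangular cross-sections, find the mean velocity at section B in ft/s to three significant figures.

Q = A₁V₁ = (39.02×3.61) × 1.45 = 204.3 ft³/s
A₂ = 29.52 × 4.22 = 124.6 ft²
V₂ = Q/A₂ = 204.3/124.6 = 1.640 ft/s

1.64 ft/s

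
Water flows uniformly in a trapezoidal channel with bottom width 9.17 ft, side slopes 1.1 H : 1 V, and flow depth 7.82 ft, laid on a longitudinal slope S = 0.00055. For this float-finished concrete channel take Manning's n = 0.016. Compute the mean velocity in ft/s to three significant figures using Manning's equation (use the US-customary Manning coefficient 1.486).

A = (b + z·y)·y = (9.17 + 1.1×7.82)×7.82 = 139.0 ft²
P = b + 2y√(1+z²) = 9.17 + 2×7.82×√(1+1.1²) = 32.42 ft
R = A/P = 139.0/32.42 = 4.287 ft
Q = (1.486/n)·A·R^(2/3)·S^(1/2) = (1.486/0.016) × 139.0 × 4.287^(2/3) × 0.00055^(1/2) = 798.8 ft³/s
V = Q/A = 798.8/139.0 = 5.748 ft/s

5.75 ft/s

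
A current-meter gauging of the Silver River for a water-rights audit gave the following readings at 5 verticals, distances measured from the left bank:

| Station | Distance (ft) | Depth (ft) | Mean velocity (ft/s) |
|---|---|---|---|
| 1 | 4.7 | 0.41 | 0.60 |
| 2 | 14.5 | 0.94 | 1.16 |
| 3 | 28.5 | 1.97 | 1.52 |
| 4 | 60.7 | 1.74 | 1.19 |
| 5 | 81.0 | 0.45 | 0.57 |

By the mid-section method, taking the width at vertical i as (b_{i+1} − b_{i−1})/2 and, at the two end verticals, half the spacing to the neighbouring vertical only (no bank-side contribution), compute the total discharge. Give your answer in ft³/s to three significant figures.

w_1 = (14.5 − 4.7)/2 = 4.9 ft; q_1 = 0.60 × 0.41 × 4.9 = 1.205 ft³/s
w_2 = (28.5 − 4.7)/2 = 11.9 ft; q_2 = 1.16 × 0.94 × 11.9 = 12.98 ft³/s
w_3 = (60.7 − 14.5)/2 = 23.1 ft; q_3 = 1.52 × 1.97 × 23.1 = 69.17 ft³/s
w_4 = (81.0 − 28.5)/2 = 26.25 ft; q_4 = 1.19 × 1.74 × 26.25 = 54.35 ft³/s
w_5 = (81.0 − 60.7)/2 = 10.15 ft; q_5 = 0.57 × 0.45 × 10.15 = 2.603 ft³/s
Q = Σ qᵢ = 140.3 ft³/s

140 ft³/s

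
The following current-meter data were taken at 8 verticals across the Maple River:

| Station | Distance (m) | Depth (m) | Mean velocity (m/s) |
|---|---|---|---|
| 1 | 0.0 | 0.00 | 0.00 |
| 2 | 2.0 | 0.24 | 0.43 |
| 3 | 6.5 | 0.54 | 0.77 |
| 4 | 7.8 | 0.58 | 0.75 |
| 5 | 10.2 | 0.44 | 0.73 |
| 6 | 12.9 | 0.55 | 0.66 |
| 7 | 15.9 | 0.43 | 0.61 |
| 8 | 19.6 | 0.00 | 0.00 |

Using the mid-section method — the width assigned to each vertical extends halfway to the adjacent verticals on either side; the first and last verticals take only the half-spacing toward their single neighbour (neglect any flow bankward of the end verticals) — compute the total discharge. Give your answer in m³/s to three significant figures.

w_2 = (6.5 − 0.0)/2 = 3.25 m; q_2 = 0.43 × 0.24 × 3.25 = 0.3354 m³/s
w_3 = (7.8 − 2.0)/2 = 2.9 m; q_3 = 0.77 × 0.54 × 2.9 = 1.206 m³/s
w_4 = (10.2 − 6.5)/2 = 1.85 m; q_4 = 0.75 × 0.58 × 1.85 = 0.8048 m³/s
w_5 = (12.9 − 7.8)/2 = 2.55 m; q_5 = 0.73 × 0.44 × 2.55 = 0.8191 m³/s
w_6 = (15.9 − 10.2)/2 = 2.85 m; q_6 = 0.66 × 0.55 × 2.85 = 1.035 m³/s
w_7 = (19.6 − 12.9)/2 = 3.35 m; q_7 = 0.61 × 0.43 × 3.35 = 0.8787 m³/s
Stations 1, 8 contribute zero (depth or velocity is 0).
Q = Σ qᵢ = 5.078 m³/s

5.08 m³/s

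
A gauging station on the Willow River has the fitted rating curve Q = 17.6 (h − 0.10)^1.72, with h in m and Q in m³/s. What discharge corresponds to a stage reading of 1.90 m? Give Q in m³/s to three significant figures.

Q = 17.6 × (1.90 − 0.10)^1.72 = 17.6 × 1.8^1.72 = 48.37 m³/s

48.4 m³/s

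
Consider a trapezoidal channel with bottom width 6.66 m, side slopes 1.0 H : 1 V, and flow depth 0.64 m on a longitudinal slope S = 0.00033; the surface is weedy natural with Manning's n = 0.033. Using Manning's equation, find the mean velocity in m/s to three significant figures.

A = (b + z·y)·y = (6.66 + 1.0×0.64)×0.64 = 4.672 m²
P = b + 2y√(1+z²) = 6.66 + 2×0.64×√(1+1.0²) = 8.470 m
R = A/P = 4.672/8.470 = 0.5516 m
Q = (1/n)·A·R^(2/3)·S^(1/2) = (1/0.033) × 4.672 × 0.5516^(2/3) × 0.00033^(1/2) = 1.730 m³/s
V = Q/A = 1.730/4.672 = 0.3702 m/s

0.370 m/s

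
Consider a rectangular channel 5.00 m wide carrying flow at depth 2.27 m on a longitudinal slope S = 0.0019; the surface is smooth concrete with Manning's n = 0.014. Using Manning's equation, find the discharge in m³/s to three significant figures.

39.7 m³/s

A = b·y = 5.00 × 2.27 = 11.35 m²
P = b + 2y = 5.00 + 2×2.27 = 9.540 m
R = A/P = 11.35/9.540 = 1.190 m
Q = (1/n)·A·R^(2/3)·S^(1/2) = (1/0.014) × 11.35 × 1.190^(2/3) × 0.0019^(1/2) = 39.68 m³/s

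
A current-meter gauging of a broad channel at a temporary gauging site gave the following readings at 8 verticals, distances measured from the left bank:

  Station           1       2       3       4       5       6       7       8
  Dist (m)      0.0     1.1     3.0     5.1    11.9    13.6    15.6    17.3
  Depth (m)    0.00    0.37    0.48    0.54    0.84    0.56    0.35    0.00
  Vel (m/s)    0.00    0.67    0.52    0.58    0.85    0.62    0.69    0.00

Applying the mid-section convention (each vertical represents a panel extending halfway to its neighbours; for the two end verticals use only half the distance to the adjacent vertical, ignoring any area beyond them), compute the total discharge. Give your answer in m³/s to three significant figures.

w_2 = (3.0 − 0.0)/2 = 1.5 m; q_2 = 0.67 × 0.37 × 1.5 = 0.3719 m³/s
w_3 = (5.1 − 1.1)/2 = 2 m; q_3 = 0.52 × 0.48 × 2 = 0.4992 m³/s
w_4 = (11.9 − 3.0)/2 = 4.45 m; q_4 = 0.58 × 0.54 × 4.45 = 1.394 m³/s
w_5 = (13.6 − 5.1)/2 = 4.25 m; q_5 = 0.85 × 0.84 × 4.25 = 3.035 m³/s
w_6 = (15.6 − 11.9)/2 = 1.85 m; q_6 = 0.62 × 0.56 × 1.85 = 0.6423 m³/s
w_7 = (17.3 − 13.6)/2 = 1.85 m; q_7 = 0.69 × 0.35 × 1.85 = 0.4468 m³/s
Stations 1, 8 contribute zero (depth or velocity is 0).
Q = Σ qᵢ = 6.388 m³/s

6.39 m³/s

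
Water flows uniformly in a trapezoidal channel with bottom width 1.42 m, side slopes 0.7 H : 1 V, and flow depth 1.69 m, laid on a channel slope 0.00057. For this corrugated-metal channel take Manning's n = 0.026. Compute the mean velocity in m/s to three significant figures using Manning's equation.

0.787 m/s

A = (b + z·y)·y = (1.42 + 0.7×1.69)×1.69 = 4.399 m²
P = b + 2y√(1+z²) = 1.42 + 2×1.69×√(1+0.7²) = 5.546 m
R = A/P = 4.399/5.546 = 0.7932 m
Q = (1/n)·A·R^(2/3)·S^(1/2) = (1/0.026) × 4.399 × 0.7932^(2/3) × 0.00057^(1/2) = 3.461 m³/s
V = Q/A = 3.461/4.399 = 0.7869 m/s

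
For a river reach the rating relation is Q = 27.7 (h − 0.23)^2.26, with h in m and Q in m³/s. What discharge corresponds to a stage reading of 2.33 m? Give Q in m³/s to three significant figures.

148 m³/s

Q = 27.7 × (2.33 − 0.23)^2.26 = 27.7 × 2.1^2.26 = 148.1 m³/s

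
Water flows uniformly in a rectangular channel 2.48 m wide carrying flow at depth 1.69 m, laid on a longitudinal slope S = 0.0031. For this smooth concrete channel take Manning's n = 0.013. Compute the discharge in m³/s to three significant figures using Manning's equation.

14.4 m³/s

A = b·y = 2.48 × 1.69 = 4.191 m²
P = b + 2y = 2.48 + 2×1.69 = 5.860 m
R = A/P = 4.191/5.860 = 0.7152 m
Q = (1/n)·A·R^(2/3)·S^(1/2) = (1/0.013) × 4.191 × 0.7152^(2/3) × 0.0031^(1/2) = 14.36 m³/s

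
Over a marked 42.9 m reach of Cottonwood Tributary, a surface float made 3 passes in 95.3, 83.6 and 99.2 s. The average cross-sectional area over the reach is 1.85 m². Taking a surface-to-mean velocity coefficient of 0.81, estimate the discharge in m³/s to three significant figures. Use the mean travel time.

t̄ = (95.3 + 83.6 + 99.2) / 3 = 92.7 s
v_surface = L / t̄ = 42.9 / 92.7 = 0.4628 m/s
v_mean = 0.81 × 0.4628 = 0.3749 m/s
Q = A × v_mean = 1.85 × 0.3749 = 0.6935 m³/s

0.693 m³/s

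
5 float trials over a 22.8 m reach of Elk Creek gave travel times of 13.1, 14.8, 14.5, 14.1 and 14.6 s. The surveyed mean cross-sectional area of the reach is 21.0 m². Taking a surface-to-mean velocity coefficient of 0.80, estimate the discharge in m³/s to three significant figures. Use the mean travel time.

t̄ = (13.1 + 14.8 + 14.5 + 14.1 + 14.6) / 5 = 14.22 s
v_surface = L / t̄ = 22.8 / 14.22 = 1.603 m/s
v_mean = 0.80 × 1.603 = 1.283 m/s
Q = A × v_mean = 21.0 × 1.283 = 26.94 m³/s

26.9 m³/s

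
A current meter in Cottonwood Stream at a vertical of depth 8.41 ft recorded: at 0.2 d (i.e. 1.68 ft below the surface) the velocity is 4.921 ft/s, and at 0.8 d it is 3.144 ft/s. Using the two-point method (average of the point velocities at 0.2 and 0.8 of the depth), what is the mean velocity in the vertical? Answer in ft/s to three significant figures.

v̄ = (4.921 + 3.144) / 2 = 4.033 ft/s

4.03 ft/s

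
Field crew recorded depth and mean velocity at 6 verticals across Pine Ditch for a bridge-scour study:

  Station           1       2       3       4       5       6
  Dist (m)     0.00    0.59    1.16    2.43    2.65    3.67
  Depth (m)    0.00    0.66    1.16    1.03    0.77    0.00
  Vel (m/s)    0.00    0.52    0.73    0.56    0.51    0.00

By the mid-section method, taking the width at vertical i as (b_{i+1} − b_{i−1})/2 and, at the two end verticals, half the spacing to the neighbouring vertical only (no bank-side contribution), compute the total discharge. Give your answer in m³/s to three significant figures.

w_2 = (1.16 − 0.00)/2 = 0.58 m; q_2 = 0.52 × 0.66 × 0.58 = 0.1991 m³/s
w_3 = (2.43 − 0.59)/2 = 0.92 m; q_3 = 0.73 × 1.16 × 0.92 = 0.7791 m³/s
w_4 = (2.65 − 1.16)/2 = 0.745 m; q_4 = 0.56 × 1.03 × 0.745 = 0.4297 m³/s
w_5 = (3.67 − 2.43)/2 = 0.62 m; q_5 = 0.51 × 0.77 × 0.62 = 0.2435 m³/s
Stations 1, 6 contribute zero (depth or velocity is 0).
Q = Σ qᵢ = 1.651 m³/s

1.65 m³/s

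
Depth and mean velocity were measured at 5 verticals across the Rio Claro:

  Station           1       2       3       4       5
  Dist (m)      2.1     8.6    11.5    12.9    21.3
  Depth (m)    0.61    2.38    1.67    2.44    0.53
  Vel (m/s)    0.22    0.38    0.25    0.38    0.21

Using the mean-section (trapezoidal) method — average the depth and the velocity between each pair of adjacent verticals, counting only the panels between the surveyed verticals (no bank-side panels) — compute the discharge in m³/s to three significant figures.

9.35 m³/s

Panel 1-2: Δb = 6.5 m, d̄ = (0.61+2.38)/2 = 1.495, v̄ = (0.22+0.38)/2 = 0.3 → q = 6.5×1.495×0.3 = 2.915 m³/s
Panel 2-3: Δb = 2.9 m, d̄ = (2.38+1.67)/2 = 2.025, v̄ = (0.38+0.25)/2 = 0.315 → q = 2.9×2.025×0.315 = 1.850 m³/s
Panel 3-4: Δb = 1.4 m, d̄ = (1.67+2.44)/2 = 2.055, v̄ = (0.25+0.38)/2 = 0.315 → q = 1.4×2.055×0.315 = 0.9063 m³/s
Panel 4-5: Δb = 8.4 m, d̄ = (2.44+0.53)/2 = 1.485, v̄ = (0.38+0.21)/2 = 0.295 → q = 8.4×1.485×0.295 = 3.680 m³/s
Q = Σ q = 9.351 m³/s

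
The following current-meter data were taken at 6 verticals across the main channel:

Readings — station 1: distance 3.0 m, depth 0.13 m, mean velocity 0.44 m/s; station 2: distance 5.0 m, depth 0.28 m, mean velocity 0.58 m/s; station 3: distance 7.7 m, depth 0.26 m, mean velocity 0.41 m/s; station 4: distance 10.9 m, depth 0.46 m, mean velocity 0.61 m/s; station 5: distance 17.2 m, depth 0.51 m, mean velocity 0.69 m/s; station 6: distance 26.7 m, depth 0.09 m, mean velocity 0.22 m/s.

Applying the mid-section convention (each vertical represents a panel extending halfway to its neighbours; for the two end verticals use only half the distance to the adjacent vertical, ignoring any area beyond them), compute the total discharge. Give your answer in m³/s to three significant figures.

4.96 m³/s

w_1 = (5.0 − 3.0)/2 = 1 m; q_1 = 0.44 × 0.13 × 1 = 0.05720 m³/s
w_2 = (7.7 − 3.0)/2 = 2.35 m; q_2 = 0.58 × 0.28 × 2.35 = 0.3816 m³/s
w_3 = (10.9 − 5.0)/2 = 2.95 m; q_3 = 0.41 × 0.26 × 2.95 = 0.3145 m³/s
w_4 = (17.2 − 7.7)/2 = 4.75 m; q_4 = 0.61 × 0.46 × 4.75 = 1.333 m³/s
w_5 = (26.7 − 10.9)/2 = 7.9 m; q_5 = 0.69 × 0.51 × 7.9 = 2.780 m³/s
w_6 = (26.7 − 17.2)/2 = 4.75 m; q_6 = 0.22 × 0.09 × 4.75 = 0.09405 m³/s
Q = Σ qᵢ = 4.960 m³/s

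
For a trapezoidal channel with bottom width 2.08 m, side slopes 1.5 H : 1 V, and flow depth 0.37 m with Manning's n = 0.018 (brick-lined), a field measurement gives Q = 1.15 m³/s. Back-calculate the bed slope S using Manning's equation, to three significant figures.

A = (b + z·y)·y = (2.08 + 1.5×0.37)×0.37 = 0.9750 m²
P = b + 2y√(1+z²) = 2.08 + 2×0.37×√(1+1.5²) = 3.414 m
R = A/P = 0.9750/3.414 = 0.2856 m
S = (Q·n / (1·A·R^(2/3)))² = (1.15×0.018 / (1×0.9750×0.4337))² = 0.002397

0.00240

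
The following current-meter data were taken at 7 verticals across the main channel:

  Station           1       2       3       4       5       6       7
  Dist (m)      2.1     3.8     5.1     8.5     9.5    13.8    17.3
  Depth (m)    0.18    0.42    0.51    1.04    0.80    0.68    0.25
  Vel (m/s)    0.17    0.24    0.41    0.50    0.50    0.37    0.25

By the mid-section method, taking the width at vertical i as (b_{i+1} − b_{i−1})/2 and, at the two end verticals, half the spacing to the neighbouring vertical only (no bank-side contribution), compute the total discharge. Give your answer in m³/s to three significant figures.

w_1 = (3.8 − 2.1)/2 = 0.85 m; q_1 = 0.17 × 0.18 × 0.85 = 0.02601 m³/s
w_2 = (5.1 − 2.1)/2 = 1.5 m; q_2 = 0.24 × 0.42 × 1.5 = 0.1512 m³/s
w_3 = (8.5 − 3.8)/2 = 2.35 m; q_3 = 0.41 × 0.51 × 2.35 = 0.4914 m³/s
w_4 = (9.5 − 5.1)/2 = 2.2 m; q_4 = 0.50 × 1.04 × 2.2 = 1.144 m³/s
w_5 = (13.8 − 8.5)/2 = 2.65 m; q_5 = 0.50 × 0.80 × 2.65 = 1.060 m³/s
w_6 = (17.3 − 9.5)/2 = 3.9 m; q_6 = 0.37 × 0.68 × 3.9 = 0.9812 m³/s
w_7 = (17.3 − 13.8)/2 = 1.75 m; q_7 = 0.25 × 0.25 × 1.75 = 0.1094 m³/s
Q = Σ qᵢ = 3.963 m³/s

3.96 m³/s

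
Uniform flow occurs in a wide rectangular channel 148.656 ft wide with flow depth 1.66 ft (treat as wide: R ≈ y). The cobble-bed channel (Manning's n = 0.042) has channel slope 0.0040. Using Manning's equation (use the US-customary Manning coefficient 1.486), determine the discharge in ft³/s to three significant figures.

A = b·y = 148.656 × 1.66 = 246.8 ft²
Wide channel: R ≈ y = 1.66 ft
Q = (1.486/n)·A·R^(2/3)·S^(1/2) = (1.486/0.042) × 246.8 × 1.660^(2/3) × 0.0040^(1/2) = 774.2 ft³/s

774 ft³/s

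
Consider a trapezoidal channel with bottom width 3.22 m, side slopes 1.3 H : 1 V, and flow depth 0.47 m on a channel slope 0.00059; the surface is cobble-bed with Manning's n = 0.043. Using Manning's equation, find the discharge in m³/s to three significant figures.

0.532 m³/s

A = (b + z·y)·y = (3.22 + 1.3×0.47)×0.47 = 1.801 m²
P = b + 2y√(1+z²) = 3.22 + 2×0.47×√(1+1.3²) = 4.762 m
R = A/P = 1.801/4.762 = 0.3781 m
Q = (1/n)·A·R^(2/3)·S^(1/2) = (1/0.043) × 1.801 × 0.3781^(2/3) × 0.00059^(1/2) = 0.5319 m³/s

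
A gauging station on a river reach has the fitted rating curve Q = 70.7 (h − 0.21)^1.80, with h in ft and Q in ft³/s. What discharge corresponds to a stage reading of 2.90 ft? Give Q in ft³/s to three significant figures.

Q = 70.7 × (2.90 − 0.21)^1.80 = 70.7 × 2.69^1.80 = 419.7 ft³/s

420 ft³/s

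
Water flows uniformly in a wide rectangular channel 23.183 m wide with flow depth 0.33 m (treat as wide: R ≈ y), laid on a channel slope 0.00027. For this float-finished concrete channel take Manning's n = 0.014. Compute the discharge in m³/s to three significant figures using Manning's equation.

4.29 m³/s

A = b·y = 23.183 × 0.33 = 7.650 m²
Wide channel: R ≈ y = 0.33 m
Q = (1/n)·A·R^(2/3)·S^(1/2) = (1/0.014) × 7.650 × 0.3300^(2/3) × 0.00027^(1/2) = 4.288 m³/s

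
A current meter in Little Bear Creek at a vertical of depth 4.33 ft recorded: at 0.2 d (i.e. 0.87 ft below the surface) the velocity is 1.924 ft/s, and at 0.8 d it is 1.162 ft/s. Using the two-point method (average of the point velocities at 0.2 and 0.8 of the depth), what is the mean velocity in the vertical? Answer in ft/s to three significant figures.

v̄ = (1.924 + 1.162) / 2 = 1.543 ft/s

1.54 ft/s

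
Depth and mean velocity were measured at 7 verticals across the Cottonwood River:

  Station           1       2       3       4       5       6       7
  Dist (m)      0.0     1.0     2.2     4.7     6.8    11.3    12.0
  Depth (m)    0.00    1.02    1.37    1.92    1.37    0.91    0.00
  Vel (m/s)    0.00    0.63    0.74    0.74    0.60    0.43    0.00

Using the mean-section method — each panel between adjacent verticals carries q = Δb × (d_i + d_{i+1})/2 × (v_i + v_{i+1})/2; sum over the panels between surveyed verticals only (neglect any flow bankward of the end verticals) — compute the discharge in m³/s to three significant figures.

9.21 m³/s

Panel 1-2: Δb = 1 m, d̄ = (0.00+1.02)/2 = 0.51, v̄ = (0.00+0.63)/2 = 0.315 → q = 1×0.51×0.315 = 0.1607 m³/s
Panel 2-3: Δb = 1.2 m, d̄ = (1.02+1.37)/2 = 1.195, v̄ = (0.63+0.74)/2 = 0.685 → q = 1.2×1.195×0.685 = 0.9823 m³/s
Panel 3-4: Δb = 2.5 m, d̄ = (1.37+1.92)/2 = 1.645, v̄ = (0.74+0.74)/2 = 0.74 → q = 2.5×1.645×0.74 = 3.043 m³/s
Panel 4-5: Δb = 2.1 m, d̄ = (1.92+1.37)/2 = 1.645, v̄ = (0.74+0.60)/2 = 0.67 → q = 2.1×1.645×0.67 = 2.315 m³/s
Panel 5-6: Δb = 4.5 m, d̄ = (1.37+0.91)/2 = 1.14, v̄ = (0.60+0.43)/2 = 0.515 → q = 4.5×1.14×0.515 = 2.642 m³/s
Panel 6-7: Δb = 0.7 m, d̄ = (0.91+0.00)/2 = 0.455, v̄ = (0.43+0.00)/2 = 0.215 → q = 0.7×0.455×0.215 = 0.06848 m³/s
Q = Σ q = 9.211 m³/s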